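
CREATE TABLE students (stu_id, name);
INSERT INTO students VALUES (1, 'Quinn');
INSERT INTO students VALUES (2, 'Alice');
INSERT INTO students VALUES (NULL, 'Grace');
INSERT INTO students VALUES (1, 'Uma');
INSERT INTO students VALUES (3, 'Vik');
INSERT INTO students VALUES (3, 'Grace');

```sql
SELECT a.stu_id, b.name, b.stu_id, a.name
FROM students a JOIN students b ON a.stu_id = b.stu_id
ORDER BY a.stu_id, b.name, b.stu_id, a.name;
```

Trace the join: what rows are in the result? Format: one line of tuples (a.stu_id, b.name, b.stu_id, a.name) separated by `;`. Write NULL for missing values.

(1, Quinn, 1, Quinn); (1, Quinn, 1, Uma); (1, Uma, 1, Quinn); (1, Uma, 1, Uma); (2, Alice, 2, Alice); (3, Grace, 3, Grace); (3, Grace, 3, Vik); (3, Vik, 3, Grace); (3, Vik, 3, Vik)

INNER JOIN keeps only pairs where the ON condition holds.
Matching on a.stu_id = b.stu_id. A NULL in a compared column never satisfies the condition.
Matched pairs: 9.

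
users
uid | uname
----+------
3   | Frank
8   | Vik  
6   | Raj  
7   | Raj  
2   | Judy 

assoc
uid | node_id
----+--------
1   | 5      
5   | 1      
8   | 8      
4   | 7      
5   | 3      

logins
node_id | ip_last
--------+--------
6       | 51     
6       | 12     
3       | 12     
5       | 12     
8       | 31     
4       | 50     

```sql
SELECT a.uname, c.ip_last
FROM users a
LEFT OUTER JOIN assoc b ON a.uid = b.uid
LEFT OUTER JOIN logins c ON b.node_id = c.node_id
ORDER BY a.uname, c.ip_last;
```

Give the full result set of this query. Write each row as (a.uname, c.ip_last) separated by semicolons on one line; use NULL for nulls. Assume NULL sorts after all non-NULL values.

(Frank, NULL); (Judy, NULL); (Raj, NULL); (Raj, NULL); (Vik, 31)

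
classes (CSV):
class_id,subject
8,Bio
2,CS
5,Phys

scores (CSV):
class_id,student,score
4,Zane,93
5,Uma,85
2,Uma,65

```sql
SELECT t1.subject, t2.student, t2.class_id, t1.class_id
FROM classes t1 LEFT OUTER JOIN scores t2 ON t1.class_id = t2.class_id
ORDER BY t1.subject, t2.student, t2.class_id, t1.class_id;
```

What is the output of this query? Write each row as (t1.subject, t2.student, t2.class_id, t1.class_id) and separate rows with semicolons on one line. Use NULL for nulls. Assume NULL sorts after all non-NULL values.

(Bio, NULL, NULL, 8); (CS, Uma, 2, 2); (Phys, Uma, 5, 5)

LEFT JOIN keeps every row from `classes`; unmatched rows get NULL for `scores`'s columns.
Matching on t1.class_id = t2.class_id.
- t1[0] class_id=8 → no match; kept with NULLs on the t2 side.
- t1[1] class_id=2 → 1 match(es) in t2 → 1 row(s).
- t1[2] class_id=5 → 1 match(es) in t2 → 1 row(s).
After projecting and ordering:
t1.subject | t2.student | t2.class_id | t1.class_id
Bio | NULL | NULL | 8
CS | Uma | 2 | 2
Phys | Uma | 5 | 5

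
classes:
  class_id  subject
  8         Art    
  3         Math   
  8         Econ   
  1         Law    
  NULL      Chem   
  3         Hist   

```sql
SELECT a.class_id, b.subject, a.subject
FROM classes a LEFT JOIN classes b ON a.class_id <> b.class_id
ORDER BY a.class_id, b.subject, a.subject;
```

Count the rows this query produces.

17

LEFT JOIN keeps every row from `classes a`; unmatched rows get NULL for `classes b`'s columns.
Matching on a.class_id <> b.class_id. A NULL in a compared column never satisfies the condition.
Matched pairs: 16; unmatched a rows kept: 1.
Total: 16 matched + 1 padded = 17 rows.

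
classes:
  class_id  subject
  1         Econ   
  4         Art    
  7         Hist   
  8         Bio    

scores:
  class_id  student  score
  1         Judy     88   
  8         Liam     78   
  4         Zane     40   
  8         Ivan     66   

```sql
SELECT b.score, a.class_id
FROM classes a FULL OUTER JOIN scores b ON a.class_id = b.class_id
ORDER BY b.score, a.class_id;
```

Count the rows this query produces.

FULL OUTER JOIN keeps every row from both sides; unmatched rows get NULL for the other side's columns.
Matching on a.class_id = b.class_id.
- a row (class_id=1): matches 1 b row(s) → 1 output row(s).
- a row (class_id=4): matches 1 b row(s) → 1 output row(s).
- a row (class_id=7): no match → kept, b columns NULL.
- a row (class_id=8): matches 2 b row(s) → 2 output row(s).
Total: 4 matched + 1 padded = 5 rows.

5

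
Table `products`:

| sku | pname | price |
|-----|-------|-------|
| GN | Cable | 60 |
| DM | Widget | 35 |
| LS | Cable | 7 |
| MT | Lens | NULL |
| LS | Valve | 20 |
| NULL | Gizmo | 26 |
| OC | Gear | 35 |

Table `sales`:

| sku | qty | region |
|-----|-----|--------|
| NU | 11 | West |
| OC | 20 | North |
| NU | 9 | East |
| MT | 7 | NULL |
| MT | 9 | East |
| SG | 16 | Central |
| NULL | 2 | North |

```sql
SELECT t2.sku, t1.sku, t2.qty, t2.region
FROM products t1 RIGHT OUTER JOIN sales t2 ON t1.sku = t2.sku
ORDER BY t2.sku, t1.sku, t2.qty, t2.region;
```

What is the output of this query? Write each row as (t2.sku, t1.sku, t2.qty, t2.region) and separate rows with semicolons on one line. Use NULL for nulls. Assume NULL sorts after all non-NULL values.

RIGHT JOIN keeps every row from `sales`; unmatched rows get NULL for `products`'s columns.
Matching on t1.sku = t2.sku. A NULL in a compared column never satisfies the condition.
- sku=GN: no matching t2 row.
- sku=DM: no matching t2 row.
- sku=LS: no matching t2 row.
- sku=MT: 2 matching t2 row(s), so 2 row(s) emitted.
- sku=LS: no matching t2 row.
- sku=NULL: no matching t2 row.
- sku=OC: 1 matching t2 row(s), so 1 row(s) emitted.
- 4 row(s) from t2 found no t1 partner → padded with NULL.
After projecting and ordering:
t2.sku | t1.sku | t2.qty | t2.region
MT | MT | 7 | NULL
MT | MT | 9 | East
NU | NULL | 9 | East
NU | NULL | 11 | West
OC | OC | 20 | North
SG | NULL | 16 | Central
NULL | NULL | 2 | North

(MT, MT, 7, NULL); (MT, MT, 9, East); (NU, NULL, 9, East); (NU, NULL, 11, West); (OC, OC, 20, North); (SG, NULL, 16, Central); (NULL, NULL, 2, North)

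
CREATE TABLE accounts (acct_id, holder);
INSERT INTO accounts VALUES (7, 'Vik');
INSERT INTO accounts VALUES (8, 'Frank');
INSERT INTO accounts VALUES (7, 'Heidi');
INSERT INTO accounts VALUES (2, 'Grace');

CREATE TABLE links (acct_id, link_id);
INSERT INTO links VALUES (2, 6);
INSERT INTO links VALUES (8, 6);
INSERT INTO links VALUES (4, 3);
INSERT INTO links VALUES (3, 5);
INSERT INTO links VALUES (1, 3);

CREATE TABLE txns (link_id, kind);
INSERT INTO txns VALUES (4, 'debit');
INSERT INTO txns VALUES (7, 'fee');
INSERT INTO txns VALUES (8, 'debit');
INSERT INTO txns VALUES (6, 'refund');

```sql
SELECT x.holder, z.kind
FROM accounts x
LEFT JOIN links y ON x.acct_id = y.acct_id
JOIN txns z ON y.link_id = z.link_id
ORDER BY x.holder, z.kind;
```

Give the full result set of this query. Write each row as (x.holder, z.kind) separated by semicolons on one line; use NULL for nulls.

Evaluate left to right. First `accounts x LEFT JOIN links y` on acct_id: 4 row(s).
Then INNER JOIN `txns z` on link_id: keep only rows whose y.link_id appears in z.

(Frank, refund); (Grace, refund)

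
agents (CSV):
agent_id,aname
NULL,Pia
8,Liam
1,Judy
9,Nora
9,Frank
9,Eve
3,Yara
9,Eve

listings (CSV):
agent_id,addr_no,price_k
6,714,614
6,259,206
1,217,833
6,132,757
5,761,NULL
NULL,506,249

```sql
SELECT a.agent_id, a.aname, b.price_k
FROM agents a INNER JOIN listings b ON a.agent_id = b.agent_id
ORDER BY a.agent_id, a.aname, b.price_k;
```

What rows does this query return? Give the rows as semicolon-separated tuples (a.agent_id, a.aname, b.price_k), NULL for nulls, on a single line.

(1, Judy, 833)

INNER JOIN keeps only pairs where the ON condition holds.
Matching on a.agent_id = b.agent_id. A NULL in a compared column never satisfies the condition.
Matched pairs: 1.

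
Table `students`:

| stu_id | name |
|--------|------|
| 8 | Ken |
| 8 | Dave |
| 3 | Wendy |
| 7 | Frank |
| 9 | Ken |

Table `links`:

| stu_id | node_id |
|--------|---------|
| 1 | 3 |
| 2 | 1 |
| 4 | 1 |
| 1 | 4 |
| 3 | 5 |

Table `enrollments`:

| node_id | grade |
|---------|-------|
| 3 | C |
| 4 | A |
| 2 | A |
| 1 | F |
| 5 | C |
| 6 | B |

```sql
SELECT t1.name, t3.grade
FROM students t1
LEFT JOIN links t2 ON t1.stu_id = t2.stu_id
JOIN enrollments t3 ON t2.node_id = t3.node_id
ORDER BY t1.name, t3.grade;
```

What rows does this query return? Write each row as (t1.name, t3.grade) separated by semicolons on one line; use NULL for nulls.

Joins associate left-to-right: students LEFT JOIN links on stu_id gives 5 intermediate row(s).
Then INNER JOIN `enrollments t3` on node_id: keep only rows whose t2.node_id appears in t3.

(Wendy, C)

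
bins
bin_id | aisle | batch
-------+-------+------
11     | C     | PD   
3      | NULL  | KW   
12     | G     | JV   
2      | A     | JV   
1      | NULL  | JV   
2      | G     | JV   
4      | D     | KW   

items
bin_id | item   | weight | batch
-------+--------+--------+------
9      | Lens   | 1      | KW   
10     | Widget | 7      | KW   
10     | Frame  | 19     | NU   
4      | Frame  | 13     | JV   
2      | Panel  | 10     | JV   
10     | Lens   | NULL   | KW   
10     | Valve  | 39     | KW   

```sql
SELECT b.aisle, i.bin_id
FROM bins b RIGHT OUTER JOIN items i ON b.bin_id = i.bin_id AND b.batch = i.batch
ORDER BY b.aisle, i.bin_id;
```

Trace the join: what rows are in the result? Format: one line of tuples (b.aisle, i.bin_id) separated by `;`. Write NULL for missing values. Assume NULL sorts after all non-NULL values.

(A, 2); (G, 2); (NULL, 4); (NULL, 9); (NULL, 10); (NULL, 10); (NULL, 10); (NULL, 10)

RIGHT JOIN keeps every row from `items`; unmatched rows get NULL for `bins`'s columns.
Matching on b.bin_id = i.bin_id AND b.batch = i.batch.
Matched pairs: 2; unmatched i rows kept: 6.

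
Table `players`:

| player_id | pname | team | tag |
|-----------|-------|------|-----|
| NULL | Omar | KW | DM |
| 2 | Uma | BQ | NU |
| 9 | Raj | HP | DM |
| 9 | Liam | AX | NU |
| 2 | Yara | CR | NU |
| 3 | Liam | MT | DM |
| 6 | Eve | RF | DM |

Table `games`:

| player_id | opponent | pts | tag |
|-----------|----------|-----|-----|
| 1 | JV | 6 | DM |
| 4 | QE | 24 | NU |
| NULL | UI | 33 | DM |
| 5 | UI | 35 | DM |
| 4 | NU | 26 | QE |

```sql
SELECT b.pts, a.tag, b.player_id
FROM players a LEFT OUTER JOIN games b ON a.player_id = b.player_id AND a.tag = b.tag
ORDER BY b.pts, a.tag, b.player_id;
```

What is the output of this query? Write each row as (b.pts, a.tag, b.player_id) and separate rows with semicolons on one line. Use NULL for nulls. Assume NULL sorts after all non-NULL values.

LEFT JOIN keeps every row from `players`; unmatched rows get NULL for `games`'s columns.
Matching on a.player_id = b.player_id AND a.tag = b.tag. A NULL in a compared column never satisfies the condition.
- a[0] player_id=NULL, tag=DM → no match; kept with NULLs on the b side.
- a[1] player_id=2, tag=NU → no match; kept with NULLs on the b side.
- a[2] player_id=9, tag=DM → no match; kept with NULLs on the b side.
- a[3] player_id=9, tag=NU → no match; kept with NULLs on the b side.
- a[4] player_id=2, tag=NU → no match; kept with NULLs on the b side.
- a[5] player_id=3, tag=DM → no match; kept with NULLs on the b side.
- a[6] player_id=6, tag=DM → no match; kept with NULLs on the b side.
After projecting and ordering:
b.pts | a.tag | b.player_id
NULL | DM | NULL
NULL | DM | NULL
NULL | DM | NULL
NULL | DM | NULL
NULL | NU | NULL
NULL | NU | NULL
NULL | NU | NULL

(NULL, DM, NULL); (NULL, DM, NULL); (NULL, DM, NULL); (NULL, DM, NULL); (NULL, NU, NULL); (NULL, NU, NULL); (NULL, NU, NULL)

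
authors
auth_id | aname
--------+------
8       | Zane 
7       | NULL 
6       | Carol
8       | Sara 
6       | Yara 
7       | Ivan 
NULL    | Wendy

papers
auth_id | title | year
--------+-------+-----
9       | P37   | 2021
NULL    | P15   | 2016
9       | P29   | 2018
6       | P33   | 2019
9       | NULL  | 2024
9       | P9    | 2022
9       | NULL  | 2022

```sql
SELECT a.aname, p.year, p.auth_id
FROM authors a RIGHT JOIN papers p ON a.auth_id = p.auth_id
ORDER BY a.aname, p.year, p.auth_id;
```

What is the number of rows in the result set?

RIGHT JOIN keeps every row from `papers`; unmatched rows get NULL for `authors`'s columns.
Matching on a.auth_id = p.auth_id. A NULL in a compared column never satisfies the condition.
- a row (auth_id=8): no match.
- a row (auth_id=7): no match.
- a row (auth_id=6): matches 1 p row(s) → 1 output row(s).
- a row (auth_id=8): no match.
- a row (auth_id=6): matches 1 p row(s) → 1 output row(s).
- a row (auth_id=7): no match.
- a row (auth_id=NULL): no match.
- 6 p row(s) had no a match → kept, a columns NULL.
Total: 2 matched + 6 padded = 8 rows.

8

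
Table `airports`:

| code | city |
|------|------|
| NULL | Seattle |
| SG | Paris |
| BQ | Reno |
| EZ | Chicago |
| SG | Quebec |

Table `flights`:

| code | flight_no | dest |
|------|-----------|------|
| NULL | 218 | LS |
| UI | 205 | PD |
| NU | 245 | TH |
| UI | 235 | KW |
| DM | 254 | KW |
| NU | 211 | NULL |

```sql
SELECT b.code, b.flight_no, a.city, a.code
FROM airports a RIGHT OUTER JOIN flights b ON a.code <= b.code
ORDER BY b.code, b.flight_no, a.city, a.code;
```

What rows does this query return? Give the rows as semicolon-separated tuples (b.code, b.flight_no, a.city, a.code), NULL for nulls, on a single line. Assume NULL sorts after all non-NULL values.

RIGHT JOIN keeps every row from `flights`; unmatched rows get NULL for `airports`'s columns.
Matching on a.code <= b.code. A NULL in a compared column never satisfies the condition.
Matched pairs: 13; unmatched b rows kept: 1.

(DM, 254, Reno, BQ); (NU, 211, Chicago, EZ); (NU, 211, Reno, BQ); (NU, 245, Chicago, EZ); (NU, 245, Reno, BQ); (UI, 205, Chicago, EZ); (UI, 205, Paris, SG); (UI, 205, Quebec, SG); (UI, 205, Reno, BQ); (UI, 235, Chicago, EZ); (UI, 235, Paris, SG); (UI, 235, Quebec, SG); (UI, 235, Reno, BQ); (NULL, 218, NULL, NULL)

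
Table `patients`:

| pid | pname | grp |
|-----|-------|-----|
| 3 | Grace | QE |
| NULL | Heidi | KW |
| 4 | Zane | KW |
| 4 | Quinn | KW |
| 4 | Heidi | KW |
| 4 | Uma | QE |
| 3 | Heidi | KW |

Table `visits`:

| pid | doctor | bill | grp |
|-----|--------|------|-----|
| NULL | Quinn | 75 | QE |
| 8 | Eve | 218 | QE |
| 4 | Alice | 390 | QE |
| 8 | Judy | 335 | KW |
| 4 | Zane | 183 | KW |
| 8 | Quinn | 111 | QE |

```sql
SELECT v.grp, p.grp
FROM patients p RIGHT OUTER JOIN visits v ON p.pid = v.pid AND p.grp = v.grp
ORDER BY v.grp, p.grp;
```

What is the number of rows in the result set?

8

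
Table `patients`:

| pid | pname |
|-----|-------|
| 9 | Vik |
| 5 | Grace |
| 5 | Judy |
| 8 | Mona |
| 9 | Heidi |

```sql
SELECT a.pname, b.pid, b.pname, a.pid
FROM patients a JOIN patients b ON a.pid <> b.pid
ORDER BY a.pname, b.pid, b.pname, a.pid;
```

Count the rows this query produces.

INNER JOIN keeps only pairs where the ON condition holds.
Matching on a.pid <> b.pid.
- pid=9: 3 matching b row(s), so 3 row(s) emitted.
- pid=5: 3 matching b row(s), so 3 row(s) emitted.
- pid=5: 3 matching b row(s), so 3 row(s) emitted.
- pid=8: 4 matching b row(s), so 4 row(s) emitted.
- pid=9: 3 matching b row(s), so 3 row(s) emitted.
Total: 16 rows.

16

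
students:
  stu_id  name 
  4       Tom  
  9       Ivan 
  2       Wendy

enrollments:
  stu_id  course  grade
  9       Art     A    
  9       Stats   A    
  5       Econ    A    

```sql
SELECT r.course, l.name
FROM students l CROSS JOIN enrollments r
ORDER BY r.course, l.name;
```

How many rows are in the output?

CROSS JOIN pairs every row of `students` with every row of `enrollments`: 3 × 3 = 9 rows.

9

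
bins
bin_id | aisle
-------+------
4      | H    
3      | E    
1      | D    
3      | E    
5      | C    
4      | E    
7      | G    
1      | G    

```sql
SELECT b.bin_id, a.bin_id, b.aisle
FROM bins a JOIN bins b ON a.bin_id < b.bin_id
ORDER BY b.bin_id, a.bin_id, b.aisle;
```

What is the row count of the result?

INNER JOIN keeps only pairs where the ON condition holds.
Matching on a.bin_id < b.bin_id.
- bin_id=4: 2 matching b row(s), so 2 row(s) emitted.
- bin_id=3: 4 matching b row(s), so 4 row(s) emitted.
- bin_id=1: 6 matching b row(s), so 6 row(s) emitted.
- bin_id=3: 4 matching b row(s), so 4 row(s) emitted.
- bin_id=5: 1 matching b row(s), so 1 row(s) emitted.
- bin_id=4: 2 matching b row(s), so 2 row(s) emitted.
- bin_id=7: no matching b row, dropped.
- bin_id=1: 6 matching b row(s), so 6 row(s) emitted.
Total: 25 rows.

25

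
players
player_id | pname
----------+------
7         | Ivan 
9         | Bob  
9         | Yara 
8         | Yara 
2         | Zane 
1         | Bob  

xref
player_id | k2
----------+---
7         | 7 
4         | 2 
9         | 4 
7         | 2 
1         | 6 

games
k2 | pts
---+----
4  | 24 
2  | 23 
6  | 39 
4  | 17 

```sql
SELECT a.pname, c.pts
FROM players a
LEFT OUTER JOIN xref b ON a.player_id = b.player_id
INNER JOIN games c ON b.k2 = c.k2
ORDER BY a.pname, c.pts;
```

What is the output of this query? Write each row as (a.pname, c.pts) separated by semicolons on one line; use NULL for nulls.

(Bob, 17); (Bob, 24); (Bob, 39); (Ivan, 23); (Yara, 17); (Yara, 24)

Step 1 — a LEFT JOIN b on player_id → 7 row(s).
Then INNER JOIN `games c` on k2: keep only rows whose b.k2 appears in c.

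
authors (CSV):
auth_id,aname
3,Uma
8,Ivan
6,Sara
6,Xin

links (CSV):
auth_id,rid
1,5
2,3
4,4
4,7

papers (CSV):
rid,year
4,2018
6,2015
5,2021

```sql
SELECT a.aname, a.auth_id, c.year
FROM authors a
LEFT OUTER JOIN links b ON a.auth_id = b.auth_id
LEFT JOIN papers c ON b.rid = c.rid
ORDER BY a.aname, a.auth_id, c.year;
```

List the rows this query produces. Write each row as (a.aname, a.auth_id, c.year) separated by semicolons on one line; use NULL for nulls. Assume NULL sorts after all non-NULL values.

Evaluate left to right. First `authors a LEFT JOIN links b` on auth_id: 4 row(s).
Then LEFT JOIN `papers c` on rid: each of those 4 rows is kept; rows whose b.rid has no match in c get NULL for c's columns.

(Ivan, 8, NULL); (Sara, 6, NULL); (Uma, 3, NULL); (Xin, 6, NULL)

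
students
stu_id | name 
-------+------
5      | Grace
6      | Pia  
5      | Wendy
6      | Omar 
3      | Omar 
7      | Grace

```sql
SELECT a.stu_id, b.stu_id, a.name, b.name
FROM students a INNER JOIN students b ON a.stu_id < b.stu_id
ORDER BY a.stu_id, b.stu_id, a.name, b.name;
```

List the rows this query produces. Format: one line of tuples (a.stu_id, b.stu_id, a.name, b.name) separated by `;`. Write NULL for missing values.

(3, 5, Omar, Grace); (3, 5, Omar, Wendy); (3, 6, Omar, Omar); (3, 6, Omar, Pia); (3, 7, Omar, Grace); (5, 6, Grace, Omar); (5, 6, Grace, Pia); (5, 6, Wendy, Omar); (5, 6, Wendy, Pia); (5, 7, Grace, Grace); (5, 7, Wendy, Grace); (6, 7, Omar, Grace); (6, 7, Pia, Grace)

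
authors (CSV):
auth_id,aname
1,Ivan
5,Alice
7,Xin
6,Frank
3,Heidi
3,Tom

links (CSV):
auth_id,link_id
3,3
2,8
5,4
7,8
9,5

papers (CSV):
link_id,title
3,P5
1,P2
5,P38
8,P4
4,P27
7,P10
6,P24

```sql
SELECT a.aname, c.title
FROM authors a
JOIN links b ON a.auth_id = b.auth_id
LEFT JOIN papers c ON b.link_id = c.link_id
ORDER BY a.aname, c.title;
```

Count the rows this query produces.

4

Step 1 — a INNER JOIN b on auth_id → 4 row(s).
Then LEFT JOIN `papers c` on link_id: each of those 4 rows is kept; rows whose b.link_id has no match in c get NULL for c's columns.
Result: 4 row(s).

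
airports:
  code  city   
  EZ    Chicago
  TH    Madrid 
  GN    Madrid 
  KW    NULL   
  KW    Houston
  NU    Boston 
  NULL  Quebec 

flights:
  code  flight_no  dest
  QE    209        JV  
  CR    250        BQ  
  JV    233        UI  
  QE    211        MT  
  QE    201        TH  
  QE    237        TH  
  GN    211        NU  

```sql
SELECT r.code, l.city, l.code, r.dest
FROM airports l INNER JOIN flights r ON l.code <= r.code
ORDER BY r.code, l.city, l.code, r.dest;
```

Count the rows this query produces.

24

INNER JOIN keeps only pairs where the ON condition holds.
Matching on l.code <= r.code. A NULL in a compared column never satisfies the condition.
Matched pairs: 24.
Total: 24 rows.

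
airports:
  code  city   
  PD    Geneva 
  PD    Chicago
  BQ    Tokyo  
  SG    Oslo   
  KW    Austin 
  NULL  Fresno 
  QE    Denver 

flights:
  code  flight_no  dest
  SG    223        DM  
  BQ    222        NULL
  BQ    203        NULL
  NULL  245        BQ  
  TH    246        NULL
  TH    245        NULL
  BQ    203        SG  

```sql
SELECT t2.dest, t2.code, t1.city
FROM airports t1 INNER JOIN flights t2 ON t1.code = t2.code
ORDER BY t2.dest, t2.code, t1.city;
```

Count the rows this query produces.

INNER JOIN keeps only pairs where the ON condition holds.
Matching on t1.code = t2.code. A NULL in a compared column never satisfies the condition.
- t1 row (code=PD): no match → dropped.
- t1 row (code=PD): no match → dropped.
- t1 row (code=BQ): matches 3 t2 row(s) → 3 output row(s).
- t1 row (code=SG): matches 1 t2 row(s) → 1 output row(s).
- t1 row (code=KW): no match → dropped.
- t1 row (code=NULL): no match → dropped.
- t1 row (code=QE): no match → dropped.
Total: 4 rows.

4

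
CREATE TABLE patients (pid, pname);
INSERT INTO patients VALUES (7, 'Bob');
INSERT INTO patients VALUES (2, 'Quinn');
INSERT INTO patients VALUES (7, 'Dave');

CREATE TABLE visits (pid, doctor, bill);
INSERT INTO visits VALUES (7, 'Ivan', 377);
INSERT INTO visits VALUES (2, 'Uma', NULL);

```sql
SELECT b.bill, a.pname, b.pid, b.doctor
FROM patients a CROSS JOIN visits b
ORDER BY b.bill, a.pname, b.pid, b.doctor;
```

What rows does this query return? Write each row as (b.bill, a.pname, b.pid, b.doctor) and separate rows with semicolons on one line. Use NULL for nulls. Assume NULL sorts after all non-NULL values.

(377, Bob, 7, Ivan); (377, Dave, 7, Ivan); (377, Quinn, 7, Ivan); (NULL, Bob, 2, Uma); (NULL, Dave, 2, Uma); (NULL, Quinn, 2, Uma)

CROSS JOIN pairs every row of `patients` with every row of `visits`: 3 × 2 = 6 rows.
After projecting and ordering:
b.bill | a.pname | b.pid | b.doctor
377 | Bob | 7 | Ivan
377 | Dave | 7 | Ivan
377 | Quinn | 7 | Ivan
NULL | Bob | 2 | Uma
NULL | Dave | 2 | Uma
NULL | Quinn | 2 | Uma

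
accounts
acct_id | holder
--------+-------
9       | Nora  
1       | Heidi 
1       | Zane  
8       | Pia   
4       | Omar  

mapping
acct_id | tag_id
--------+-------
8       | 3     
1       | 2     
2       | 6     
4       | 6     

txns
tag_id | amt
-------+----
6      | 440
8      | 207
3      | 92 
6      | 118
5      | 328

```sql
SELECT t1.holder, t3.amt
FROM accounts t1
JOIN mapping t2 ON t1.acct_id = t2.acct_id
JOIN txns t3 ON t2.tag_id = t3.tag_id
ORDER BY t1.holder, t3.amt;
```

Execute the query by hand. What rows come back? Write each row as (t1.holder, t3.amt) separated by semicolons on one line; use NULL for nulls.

Evaluate left to right. First `accounts t1 INNER JOIN mapping t2` on acct_id: 4 row(s).
Then INNER JOIN `txns t3` on tag_id: keep only rows whose t2.tag_id appears in t3.

(Omar, 118); (Omar, 440); (Pia, 92)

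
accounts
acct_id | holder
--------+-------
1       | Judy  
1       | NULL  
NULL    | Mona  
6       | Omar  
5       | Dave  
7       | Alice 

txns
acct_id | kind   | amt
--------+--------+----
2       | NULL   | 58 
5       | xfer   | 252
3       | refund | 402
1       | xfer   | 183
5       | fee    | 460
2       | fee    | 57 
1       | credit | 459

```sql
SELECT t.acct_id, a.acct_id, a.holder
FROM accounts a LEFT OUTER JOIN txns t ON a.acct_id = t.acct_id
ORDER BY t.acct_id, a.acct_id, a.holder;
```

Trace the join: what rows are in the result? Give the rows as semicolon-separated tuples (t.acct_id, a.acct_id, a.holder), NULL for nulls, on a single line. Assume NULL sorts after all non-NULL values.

(1, 1, Judy); (1, 1, Judy); (1, 1, NULL); (1, 1, NULL); (5, 5, Dave); (5, 5, Dave); (NULL, 6, Omar); (NULL, 7, Alice); (NULL, NULL, Mona)

LEFT JOIN keeps every row from `accounts`; unmatched rows get NULL for `txns`'s columns.
Matching on a.acct_id = t.acct_id. A NULL in a compared column never satisfies the condition.
- a[0] acct_id=1 → 2 match(es) in t → 2 row(s).
- a[1] acct_id=1 → 2 match(es) in t → 2 row(s).
- a[2] acct_id=NULL → no match; kept with NULLs on the t side.
- a[3] acct_id=6 → no match; kept with NULLs on the t side.
- a[4] acct_id=5 → 2 match(es) in t → 2 row(s).
- a[5] acct_id=7 → no match; kept with NULLs on the t side.
After projecting and ordering:
t.acct_id | a.acct_id | a.holder
1 | 1 | Judy
1 | 1 | Judy
1 | 1 | NULL
1 | 1 | NULL
5 | 5 | Dave
5 | 5 | Dave
NULL | 6 | Omar
NULL | 7 | Alice
NULL | NULL | Mona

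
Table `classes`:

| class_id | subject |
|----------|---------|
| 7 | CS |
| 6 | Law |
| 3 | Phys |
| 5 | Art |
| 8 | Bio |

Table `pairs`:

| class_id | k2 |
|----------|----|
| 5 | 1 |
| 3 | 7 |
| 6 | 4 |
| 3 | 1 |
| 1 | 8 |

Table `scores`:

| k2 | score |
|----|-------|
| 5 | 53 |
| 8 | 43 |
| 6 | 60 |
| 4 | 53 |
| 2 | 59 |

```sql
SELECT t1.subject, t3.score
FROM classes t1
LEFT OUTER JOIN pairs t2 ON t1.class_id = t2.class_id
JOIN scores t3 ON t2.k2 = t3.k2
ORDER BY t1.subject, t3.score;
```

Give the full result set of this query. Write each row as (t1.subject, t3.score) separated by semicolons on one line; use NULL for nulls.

(Law, 53)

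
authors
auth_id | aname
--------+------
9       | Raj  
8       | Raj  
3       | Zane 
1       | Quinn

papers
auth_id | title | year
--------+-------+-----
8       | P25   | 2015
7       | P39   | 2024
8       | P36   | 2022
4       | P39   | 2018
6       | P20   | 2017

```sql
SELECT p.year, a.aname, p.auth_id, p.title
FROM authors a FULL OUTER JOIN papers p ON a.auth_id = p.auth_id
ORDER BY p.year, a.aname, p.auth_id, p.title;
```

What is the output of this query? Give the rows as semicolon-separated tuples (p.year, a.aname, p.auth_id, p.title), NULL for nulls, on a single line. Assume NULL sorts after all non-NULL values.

(2015, Raj, 8, P25); (2017, NULL, 6, P20); (2018, NULL, 4, P39); (2022, Raj, 8, P36); (2024, NULL, 7, P39); (NULL, Quinn, NULL, NULL); (NULL, Raj, NULL, NULL); (NULL, Zane, NULL, NULL)

FULL OUTER JOIN keeps every row from both sides; unmatched rows get NULL for the other side's columns.
Matching on a.auth_id = p.auth_id.
- a row (auth_id=9): no match → kept, p columns NULL.
- a row (auth_id=8): matches 2 p row(s) → 2 output row(s).
- a row (auth_id=3): no match → kept, p columns NULL.
- a row (auth_id=1): no match → kept, p columns NULL.
- 3 p row(s) had no a match → kept, a columns NULL.
After projecting and ordering:
p.year | a.aname | p.auth_id | p.title
2015 | Raj | 8 | P25
2017 | NULL | 6 | P20
2018 | NULL | 4 | P39
2022 | Raj | 8 | P36
2024 | NULL | 7 | P39
NULL | Quinn | NULL | NULL
NULL | Raj | NULL | NULL
NULL | Zane | NULL | NULL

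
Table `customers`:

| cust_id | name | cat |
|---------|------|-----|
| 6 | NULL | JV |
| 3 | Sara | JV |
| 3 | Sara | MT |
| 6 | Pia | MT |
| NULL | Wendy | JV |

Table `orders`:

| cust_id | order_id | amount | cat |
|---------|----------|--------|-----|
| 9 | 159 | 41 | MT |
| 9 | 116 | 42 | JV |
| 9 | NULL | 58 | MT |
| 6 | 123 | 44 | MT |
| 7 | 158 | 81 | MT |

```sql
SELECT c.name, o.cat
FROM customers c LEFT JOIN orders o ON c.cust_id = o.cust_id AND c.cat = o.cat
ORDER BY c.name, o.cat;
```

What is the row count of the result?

5

LEFT JOIN keeps every row from `customers`; unmatched rows get NULL for `orders`'s columns.
Matching on c.cust_id = o.cust_id AND c.cat = o.cat. A NULL in a compared column never satisfies the condition.
Matched pairs: 1; unmatched c rows kept: 4.
Total: 1 matched + 4 padded = 5 rows.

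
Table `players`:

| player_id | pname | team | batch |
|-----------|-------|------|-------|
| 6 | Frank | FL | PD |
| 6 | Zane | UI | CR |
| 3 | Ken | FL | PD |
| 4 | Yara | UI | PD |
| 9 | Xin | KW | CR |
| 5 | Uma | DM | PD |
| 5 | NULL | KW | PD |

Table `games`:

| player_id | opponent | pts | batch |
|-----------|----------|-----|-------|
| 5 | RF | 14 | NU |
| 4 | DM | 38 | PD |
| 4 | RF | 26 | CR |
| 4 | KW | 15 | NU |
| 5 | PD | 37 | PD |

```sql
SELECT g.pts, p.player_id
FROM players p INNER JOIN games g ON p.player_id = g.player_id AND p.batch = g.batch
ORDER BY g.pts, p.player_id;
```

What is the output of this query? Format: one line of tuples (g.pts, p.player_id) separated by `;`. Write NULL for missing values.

INNER JOIN keeps only pairs where the ON condition holds.
Matching on p.player_id = g.player_id AND p.batch = g.batch.
Matched pairs: 3.

(37, 5); (37, 5); (38, 4)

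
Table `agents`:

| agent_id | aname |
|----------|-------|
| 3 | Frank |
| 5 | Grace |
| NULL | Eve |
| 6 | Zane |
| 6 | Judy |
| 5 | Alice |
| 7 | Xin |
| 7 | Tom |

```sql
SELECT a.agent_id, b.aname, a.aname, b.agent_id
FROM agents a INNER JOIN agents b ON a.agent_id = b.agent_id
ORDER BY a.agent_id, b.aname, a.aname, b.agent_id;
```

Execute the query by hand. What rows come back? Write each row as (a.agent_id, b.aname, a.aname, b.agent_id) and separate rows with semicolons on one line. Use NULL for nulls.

INNER JOIN keeps only pairs where the ON condition holds.
Matching on a.agent_id = b.agent_id. A NULL in a compared column never satisfies the condition.
- agent_id=3: 1 matching b row(s), so 1 row(s) emitted.
- agent_id=5: 2 matching b row(s), so 2 row(s) emitted.
- agent_id=NULL: no matching b row, dropped.
- agent_id=6: 2 matching b row(s), so 2 row(s) emitted.
- agent_id=6: 2 matching b row(s), so 2 row(s) emitted.
- agent_id=5: 2 matching b row(s), so 2 row(s) emitted.
- agent_id=7: 2 matching b row(s), so 2 row(s) emitted.
- agent_id=7: 2 matching b row(s), so 2 row(s) emitted.

(3, Frank, Frank, 3); (5, Alice, Alice, 5); (5, Alice, Grace, 5); (5, Grace, Alice, 5); (5, Grace, Grace, 5); (6, Judy, Judy, 6); (6, Judy, Zane, 6); (6, Zane, Judy, 6); (6, Zane, Zane, 6); (7, Tom, Tom, 7); (7, Tom, Xin, 7); (7, Xin, Tom, 7); (7, Xin, Xin, 7)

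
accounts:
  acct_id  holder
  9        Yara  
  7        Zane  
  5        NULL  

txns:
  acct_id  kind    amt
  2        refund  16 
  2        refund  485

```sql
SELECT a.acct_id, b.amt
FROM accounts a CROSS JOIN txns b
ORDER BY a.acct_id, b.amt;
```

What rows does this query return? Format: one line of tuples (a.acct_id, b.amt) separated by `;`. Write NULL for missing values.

(5, 16); (5, 485); (7, 16); (7, 485); (9, 16); (9, 485)

CROSS JOIN pairs every row of `accounts` with every row of `txns`: 3 × 2 = 6 rows.
After projecting and ordering:
a.acct_id | b.amt
5 | 16
5 | 485
7 | 16
7 | 485
9 | 16
9 | 485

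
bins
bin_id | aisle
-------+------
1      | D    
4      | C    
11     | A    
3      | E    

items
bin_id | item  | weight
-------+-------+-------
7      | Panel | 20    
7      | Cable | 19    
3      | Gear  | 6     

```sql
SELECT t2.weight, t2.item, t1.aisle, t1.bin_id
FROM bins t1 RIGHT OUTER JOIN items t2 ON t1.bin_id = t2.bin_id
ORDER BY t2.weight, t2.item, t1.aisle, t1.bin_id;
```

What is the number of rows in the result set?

RIGHT JOIN keeps every row from `items`; unmatched rows get NULL for `bins`'s columns.
Matching on t1.bin_id = t2.bin_id.
- t1[0] bin_id=1 → no match.
- t1[1] bin_id=4 → no match.
- t1[2] bin_id=11 → no match.
- t1[3] bin_id=3 → 1 match(es) in t2 → 1 row(s).
- 2 row(s) from t2 found no t1 partner → padded with NULL.
Total: 1 matched + 2 padded = 3 rows.

3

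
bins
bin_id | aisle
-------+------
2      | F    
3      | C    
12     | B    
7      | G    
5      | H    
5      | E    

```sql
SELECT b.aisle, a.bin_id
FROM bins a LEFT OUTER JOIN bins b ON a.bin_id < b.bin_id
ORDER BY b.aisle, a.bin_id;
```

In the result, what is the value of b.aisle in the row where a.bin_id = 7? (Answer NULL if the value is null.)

LEFT JOIN keeps every row from `bins a`; unmatched rows get NULL for `bins b`'s columns.
Matching on a.bin_id < b.bin_id.
- a row (bin_id=2): matches 5 b row(s) → 5 output row(s).
- a row (bin_id=3): matches 4 b row(s) → 4 output row(s).
- a row (bin_id=12): no match → kept, b columns NULL.
- a row (bin_id=7): matches 1 b row(s) → 1 output row(s).
- a row (bin_id=5): matches 2 b row(s) → 2 output row(s).
- a row (bin_id=5): matches 2 b row(s) → 2 output row(s).

B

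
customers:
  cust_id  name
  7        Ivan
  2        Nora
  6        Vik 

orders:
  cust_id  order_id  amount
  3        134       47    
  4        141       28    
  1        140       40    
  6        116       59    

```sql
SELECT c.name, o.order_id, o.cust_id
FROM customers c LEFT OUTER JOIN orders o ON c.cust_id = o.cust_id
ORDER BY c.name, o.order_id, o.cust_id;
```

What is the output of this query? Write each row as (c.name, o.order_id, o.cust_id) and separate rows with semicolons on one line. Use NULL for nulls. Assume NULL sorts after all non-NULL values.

LEFT JOIN keeps every row from `customers`; unmatched rows get NULL for `orders`'s columns.
Matching on c.cust_id = o.cust_id.
Matched pairs: 1; unmatched c rows kept: 2.

(Ivan, NULL, NULL); (Nora, NULL, NULL); (Vik, 116, 6)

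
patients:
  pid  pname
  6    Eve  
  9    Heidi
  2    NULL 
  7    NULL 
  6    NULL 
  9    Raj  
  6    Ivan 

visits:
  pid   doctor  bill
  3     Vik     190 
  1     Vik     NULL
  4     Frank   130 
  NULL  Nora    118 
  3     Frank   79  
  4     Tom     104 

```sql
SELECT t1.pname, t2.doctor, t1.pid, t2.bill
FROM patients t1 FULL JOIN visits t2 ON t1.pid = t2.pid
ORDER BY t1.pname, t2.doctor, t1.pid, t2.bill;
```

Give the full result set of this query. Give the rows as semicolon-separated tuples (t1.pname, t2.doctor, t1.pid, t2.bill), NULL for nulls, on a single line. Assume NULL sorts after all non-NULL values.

(Eve, NULL, 6, NULL); (Heidi, NULL, 9, NULL); (Ivan, NULL, 6, NULL); (Raj, NULL, 9, NULL); (NULL, Frank, NULL, 79); (NULL, Frank, NULL, 130); (NULL, Nora, NULL, 118); (NULL, Tom, NULL, 104); (NULL, Vik, NULL, 190); (NULL, Vik, NULL, NULL); (NULL, NULL, 2, NULL); (NULL, NULL, 6, NULL); (NULL, NULL, 7, NULL)

FULL OUTER JOIN keeps every row from both sides; unmatched rows get NULL for the other side's columns.
Matching on t1.pid = t2.pid. A NULL in a compared column never satisfies the condition.
Matched pairs: 0; unmatched t1 rows kept: 7; unmatched t2 rows kept: 6.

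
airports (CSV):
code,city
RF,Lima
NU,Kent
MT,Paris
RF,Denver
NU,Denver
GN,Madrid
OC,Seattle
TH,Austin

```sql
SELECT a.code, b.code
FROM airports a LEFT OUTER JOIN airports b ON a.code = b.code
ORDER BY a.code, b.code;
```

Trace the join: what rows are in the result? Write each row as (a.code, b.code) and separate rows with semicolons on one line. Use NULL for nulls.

(GN, GN); (MT, MT); (NU, NU); (NU, NU); (NU, NU); (NU, NU); (OC, OC); (RF, RF); (RF, RF); (RF, RF); (RF, RF); (TH, TH)

LEFT JOIN keeps every row from `airports a`; unmatched rows get NULL for `airports b`'s columns.
Matching on a.code = b.code.
- a[0] code=RF → 2 match(es) in b → 2 row(s).
- a[1] code=NU → 2 match(es) in b → 2 row(s).
- a[2] code=MT → 1 match(es) in b → 1 row(s).
- a[3] code=RF → 2 match(es) in b → 2 row(s).
- a[4] code=NU → 2 match(es) in b → 2 row(s).
- a[5] code=GN → 1 match(es) in b → 1 row(s).
- a[6] code=OC → 1 match(es) in b → 1 row(s).
- a[7] code=TH → 1 match(es) in b → 1 row(s).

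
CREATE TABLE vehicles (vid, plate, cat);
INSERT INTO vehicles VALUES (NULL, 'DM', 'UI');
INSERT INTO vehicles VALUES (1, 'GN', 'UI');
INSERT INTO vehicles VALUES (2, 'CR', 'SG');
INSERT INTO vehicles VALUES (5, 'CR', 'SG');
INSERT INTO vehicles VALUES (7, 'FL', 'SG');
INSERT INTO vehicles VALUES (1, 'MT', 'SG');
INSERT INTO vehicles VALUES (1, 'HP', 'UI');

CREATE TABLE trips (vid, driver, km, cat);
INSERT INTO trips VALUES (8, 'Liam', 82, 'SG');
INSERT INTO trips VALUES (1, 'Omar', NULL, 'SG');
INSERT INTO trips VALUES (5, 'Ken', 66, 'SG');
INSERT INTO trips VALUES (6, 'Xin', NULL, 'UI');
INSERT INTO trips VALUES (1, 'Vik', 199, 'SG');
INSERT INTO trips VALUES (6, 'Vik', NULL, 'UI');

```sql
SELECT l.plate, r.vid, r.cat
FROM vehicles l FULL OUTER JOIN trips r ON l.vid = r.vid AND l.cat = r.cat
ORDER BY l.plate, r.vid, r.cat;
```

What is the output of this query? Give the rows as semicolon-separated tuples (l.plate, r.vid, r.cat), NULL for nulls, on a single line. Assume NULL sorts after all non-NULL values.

(CR, 5, SG); (CR, NULL, NULL); (DM, NULL, NULL); (FL, NULL, NULL); (GN, NULL, NULL); (HP, NULL, NULL); (MT, 1, SG); (MT, 1, SG); (NULL, 6, UI); (NULL, 6, UI); (NULL, 8, SG)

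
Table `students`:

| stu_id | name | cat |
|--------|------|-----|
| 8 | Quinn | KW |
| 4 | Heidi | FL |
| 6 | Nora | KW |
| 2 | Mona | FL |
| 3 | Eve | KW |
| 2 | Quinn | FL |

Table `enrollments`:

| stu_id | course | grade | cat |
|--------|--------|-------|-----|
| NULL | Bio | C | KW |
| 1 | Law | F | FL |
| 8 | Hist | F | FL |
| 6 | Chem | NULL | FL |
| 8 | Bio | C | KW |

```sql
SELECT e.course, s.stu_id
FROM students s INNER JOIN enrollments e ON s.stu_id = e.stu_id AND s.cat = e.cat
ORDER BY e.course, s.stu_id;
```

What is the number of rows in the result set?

1

INNER JOIN keeps only pairs where the ON condition holds.
Matching on s.stu_id = e.stu_id AND s.cat = e.cat. A NULL in a compared column never satisfies the condition.
Matched pairs: 1.
Total: 1 rows.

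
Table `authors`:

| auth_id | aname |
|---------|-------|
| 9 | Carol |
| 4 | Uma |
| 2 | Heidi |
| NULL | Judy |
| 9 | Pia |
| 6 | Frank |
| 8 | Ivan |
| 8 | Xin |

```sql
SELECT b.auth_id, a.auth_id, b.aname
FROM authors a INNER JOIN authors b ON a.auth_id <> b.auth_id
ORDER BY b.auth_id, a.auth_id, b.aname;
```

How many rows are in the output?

38

INNER JOIN keeps only pairs where the ON condition holds.
Matching on a.auth_id <> b.auth_id. A NULL in a compared column never satisfies the condition.
- a (auth_id=9) pairs with 5 row(s) of b.
- a (auth_id=4) pairs with 6 row(s) of b.
- a (auth_id=2) pairs with 6 row(s) of b.
- a (auth_id=NULL) has no partner → excluded.
- a (auth_id=9) pairs with 5 row(s) of b.
- a (auth_id=6) pairs with 6 row(s) of b.
- a (auth_id=8) pairs with 5 row(s) of b.
- a (auth_id=8) pairs with 5 row(s) of b.
Total: 38 rows.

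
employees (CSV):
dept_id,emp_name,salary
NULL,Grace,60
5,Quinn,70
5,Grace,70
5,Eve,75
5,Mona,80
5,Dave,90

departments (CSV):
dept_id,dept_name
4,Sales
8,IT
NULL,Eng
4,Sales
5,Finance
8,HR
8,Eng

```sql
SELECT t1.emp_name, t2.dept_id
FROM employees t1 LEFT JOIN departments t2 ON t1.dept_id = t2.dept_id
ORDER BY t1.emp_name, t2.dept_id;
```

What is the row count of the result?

6

LEFT JOIN keeps every row from `employees`; unmatched rows get NULL for `departments`'s columns.
Matching on t1.dept_id = t2.dept_id. A NULL in a compared column never satisfies the condition.
- t1[0] dept_id=NULL → no match; kept with NULLs on the t2 side.
- t1[1] dept_id=5 → 1 match(es) in t2 → 1 row(s).
- t1[2] dept_id=5 → 1 match(es) in t2 → 1 row(s).
- t1[3] dept_id=5 → 1 match(es) in t2 → 1 row(s).
- t1[4] dept_id=5 → 1 match(es) in t2 → 1 row(s).
- t1[5] dept_id=5 → 1 match(es) in t2 → 1 row(s).
Total: 5 matched + 1 padded = 6 rows.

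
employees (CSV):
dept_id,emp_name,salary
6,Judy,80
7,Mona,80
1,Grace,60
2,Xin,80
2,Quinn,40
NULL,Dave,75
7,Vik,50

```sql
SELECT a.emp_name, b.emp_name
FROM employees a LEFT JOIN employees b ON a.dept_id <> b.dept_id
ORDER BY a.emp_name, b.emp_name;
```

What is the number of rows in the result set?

27

LEFT JOIN keeps every row from `employees a`; unmatched rows get NULL for `employees b`'s columns.
Matching on a.dept_id <> b.dept_id. A NULL in a compared column never satisfies the condition.
- a[0] dept_id=6 → 5 match(es) in b → 5 row(s).
- a[1] dept_id=7 → 4 match(es) in b → 4 row(s).
- a[2] dept_id=1 → 5 match(es) in b → 5 row(s).
- a[3] dept_id=2 → 4 match(es) in b → 4 row(s).
- a[4] dept_id=2 → 4 match(es) in b → 4 row(s).
- a[5] dept_id=NULL → no match; kept with NULLs on the b side.
- a[6] dept_id=7 → 4 match(es) in b → 4 row(s).
Total: 26 matched + 1 padded = 27 rows.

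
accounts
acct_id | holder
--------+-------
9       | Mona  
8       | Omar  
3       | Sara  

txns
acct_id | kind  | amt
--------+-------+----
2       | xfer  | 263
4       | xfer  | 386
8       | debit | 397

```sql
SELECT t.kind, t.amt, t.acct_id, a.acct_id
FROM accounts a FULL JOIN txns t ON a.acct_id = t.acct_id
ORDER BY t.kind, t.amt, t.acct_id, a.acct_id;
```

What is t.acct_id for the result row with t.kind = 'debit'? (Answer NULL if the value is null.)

8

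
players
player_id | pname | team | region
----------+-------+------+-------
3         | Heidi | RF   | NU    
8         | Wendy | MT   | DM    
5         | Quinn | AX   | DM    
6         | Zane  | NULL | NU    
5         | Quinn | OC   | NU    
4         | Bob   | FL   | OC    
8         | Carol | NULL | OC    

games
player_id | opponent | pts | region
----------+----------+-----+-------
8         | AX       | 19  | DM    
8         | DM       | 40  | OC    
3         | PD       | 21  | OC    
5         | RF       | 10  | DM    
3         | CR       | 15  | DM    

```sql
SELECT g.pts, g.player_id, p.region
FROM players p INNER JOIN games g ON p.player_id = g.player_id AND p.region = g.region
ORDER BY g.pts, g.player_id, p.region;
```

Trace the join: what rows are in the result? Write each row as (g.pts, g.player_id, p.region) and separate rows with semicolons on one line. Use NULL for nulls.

INNER JOIN keeps only pairs where the ON condition holds.
Matching on p.player_id = g.player_id AND p.region = g.region.
- p[0] player_id=3, region=NU → no match; dropped.
- p[1] player_id=8, region=DM → 1 match(es) in g → 1 row(s).
- p[2] player_id=5, region=DM → 1 match(es) in g → 1 row(s).
- p[3] player_id=6, region=NU → no match; dropped.
- p[4] player_id=5, region=NU → no match; dropped.
- p[5] player_id=4, region=OC → no match; dropped.
- p[6] player_id=8, region=OC → 1 match(es) in g → 1 row(s).
After projecting and ordering:
g.pts | g.player_id | p.region
10 | 5 | DM
19 | 8 | DM
40 | 8 | OC

(10, 5, DM); (19, 8, DM); (40, 8, OC)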